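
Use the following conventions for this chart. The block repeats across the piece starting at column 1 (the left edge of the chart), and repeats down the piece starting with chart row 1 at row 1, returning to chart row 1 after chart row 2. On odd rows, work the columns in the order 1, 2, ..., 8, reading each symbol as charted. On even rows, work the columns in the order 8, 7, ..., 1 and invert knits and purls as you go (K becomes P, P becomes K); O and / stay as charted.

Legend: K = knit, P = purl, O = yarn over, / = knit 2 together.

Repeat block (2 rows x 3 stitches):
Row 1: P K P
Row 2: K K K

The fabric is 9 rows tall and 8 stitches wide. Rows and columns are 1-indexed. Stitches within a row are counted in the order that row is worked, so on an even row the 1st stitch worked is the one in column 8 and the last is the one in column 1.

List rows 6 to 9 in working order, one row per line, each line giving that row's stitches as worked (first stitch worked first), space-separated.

Row 6: chart row 2, WS - tiled (columns 1-8): K K K K K K K K; work from column 8 back to 1 with K<->P swapped.
Row 7: chart row 1, RS - tile across columns 1-8 and work as-is.
Row 8: chart row 2, WS - tiled (columns 1-8): K K K K K K K K; work from column 8 back to 1 with K<->P swapped.
Row 9: chart row 1, RS - tile across columns 1-8 and work as-is.

== ROWS AS WORKED ==
P P P P P P P P
P K P P K P P K
P P P P P P P P
P K P P K P P K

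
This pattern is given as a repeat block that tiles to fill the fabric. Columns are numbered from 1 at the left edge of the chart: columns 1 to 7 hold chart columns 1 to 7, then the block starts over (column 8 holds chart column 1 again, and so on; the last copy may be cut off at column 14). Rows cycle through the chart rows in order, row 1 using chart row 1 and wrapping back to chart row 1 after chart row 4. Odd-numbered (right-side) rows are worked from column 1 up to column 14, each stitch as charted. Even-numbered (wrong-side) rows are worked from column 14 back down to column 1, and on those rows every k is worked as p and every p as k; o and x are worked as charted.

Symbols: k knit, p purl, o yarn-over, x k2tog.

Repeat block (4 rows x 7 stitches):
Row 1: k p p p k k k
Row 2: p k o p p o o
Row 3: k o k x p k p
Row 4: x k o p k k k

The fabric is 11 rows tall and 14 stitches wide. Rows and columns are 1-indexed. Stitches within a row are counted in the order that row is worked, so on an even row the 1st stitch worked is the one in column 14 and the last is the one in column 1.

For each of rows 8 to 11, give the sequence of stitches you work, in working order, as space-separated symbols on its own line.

== ROWS AS WORKED ==
p p p k o p x p p p k o p x
k p p p k k k k p p p k k k
o o k k o p k o o k k o p k
k o k x p k p k o k x p k p

Derivation:
Row 8: chart row 4, WS - tiled (columns 1-14): x k o p k k k x k o p k k k; work from column 14 back to 1 with k<->p swapped.
Row 9: chart row 1, RS - tile across columns 1-14 and work as-is.
Row 10: chart row 2, WS - tiled (columns 1-14): p k o p p o o p k o p p o o; work from column 14 back to 1 with k<->p swapped.
Row 11: chart row 3, RS - tile across columns 1-14 and work as-is.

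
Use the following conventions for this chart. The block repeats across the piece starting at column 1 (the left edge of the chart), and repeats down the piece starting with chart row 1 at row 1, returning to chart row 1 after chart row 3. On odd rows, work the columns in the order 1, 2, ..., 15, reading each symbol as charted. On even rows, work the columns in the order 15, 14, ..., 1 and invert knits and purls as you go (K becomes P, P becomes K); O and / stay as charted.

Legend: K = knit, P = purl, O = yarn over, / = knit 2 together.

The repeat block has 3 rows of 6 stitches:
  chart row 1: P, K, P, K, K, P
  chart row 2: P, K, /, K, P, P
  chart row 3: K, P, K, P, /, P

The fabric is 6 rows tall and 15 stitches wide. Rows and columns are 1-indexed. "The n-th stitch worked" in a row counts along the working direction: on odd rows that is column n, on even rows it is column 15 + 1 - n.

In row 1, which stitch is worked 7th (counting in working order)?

Stitch:
P

Derivation:
Row 1: (1-1) mod 3 = 0, so use chart row 1. Odd row -> RS.
Chart row 1 tiled across columns 1-15: P K P K K P P K P K K P P K P
Right side: take the tiled row as-is (worked left to right from column 1).
Stitch 7 in working order -> P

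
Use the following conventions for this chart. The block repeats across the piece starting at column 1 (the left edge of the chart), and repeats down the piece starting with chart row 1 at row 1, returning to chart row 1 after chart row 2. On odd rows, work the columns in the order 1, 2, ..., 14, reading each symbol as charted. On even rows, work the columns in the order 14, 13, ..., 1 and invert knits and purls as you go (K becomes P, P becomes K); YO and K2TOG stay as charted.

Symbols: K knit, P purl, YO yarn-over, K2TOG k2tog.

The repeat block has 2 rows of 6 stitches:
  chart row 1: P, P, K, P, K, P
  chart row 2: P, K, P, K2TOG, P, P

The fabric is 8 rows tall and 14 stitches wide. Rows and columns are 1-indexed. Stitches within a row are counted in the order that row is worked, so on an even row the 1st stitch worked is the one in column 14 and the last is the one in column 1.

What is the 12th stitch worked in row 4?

Row 4 uses chart row ((4-1) mod 2)+1 = 2. Row 4 is even, so WS.
Chart row 2 tiled across columns 1-14: P K P K2TOG P P P K P K2TOG P P P K
WS row: flip the tiled sequence (start at column 14) and apply K<->P; YO and K2TOG stay.
Row 4 as worked: P K K K K2TOG K P K K K K2TOG K P K
Counting 12 along the worked row gives K.

Result:
K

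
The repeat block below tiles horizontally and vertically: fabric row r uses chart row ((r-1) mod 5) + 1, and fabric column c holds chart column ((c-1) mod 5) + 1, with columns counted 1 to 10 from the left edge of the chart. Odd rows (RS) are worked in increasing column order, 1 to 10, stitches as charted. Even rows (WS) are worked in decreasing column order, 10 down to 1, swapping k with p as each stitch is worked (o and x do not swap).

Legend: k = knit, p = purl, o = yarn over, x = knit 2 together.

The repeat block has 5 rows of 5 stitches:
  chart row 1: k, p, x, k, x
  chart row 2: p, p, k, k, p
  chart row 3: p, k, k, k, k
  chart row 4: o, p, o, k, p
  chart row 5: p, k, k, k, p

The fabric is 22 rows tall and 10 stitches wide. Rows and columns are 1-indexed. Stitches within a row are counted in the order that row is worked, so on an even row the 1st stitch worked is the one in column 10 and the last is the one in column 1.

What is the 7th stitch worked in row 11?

Row 11: (11-1) mod 5 = 0, so use chart row 1. Odd row -> RS.
Chart row 1 tiled across columns 1-10: k p x k x k p x k x
RS row: no reversal, no swap; stitch n worked = column n.
The 7th stitch worked is p.

== STITCH ==
p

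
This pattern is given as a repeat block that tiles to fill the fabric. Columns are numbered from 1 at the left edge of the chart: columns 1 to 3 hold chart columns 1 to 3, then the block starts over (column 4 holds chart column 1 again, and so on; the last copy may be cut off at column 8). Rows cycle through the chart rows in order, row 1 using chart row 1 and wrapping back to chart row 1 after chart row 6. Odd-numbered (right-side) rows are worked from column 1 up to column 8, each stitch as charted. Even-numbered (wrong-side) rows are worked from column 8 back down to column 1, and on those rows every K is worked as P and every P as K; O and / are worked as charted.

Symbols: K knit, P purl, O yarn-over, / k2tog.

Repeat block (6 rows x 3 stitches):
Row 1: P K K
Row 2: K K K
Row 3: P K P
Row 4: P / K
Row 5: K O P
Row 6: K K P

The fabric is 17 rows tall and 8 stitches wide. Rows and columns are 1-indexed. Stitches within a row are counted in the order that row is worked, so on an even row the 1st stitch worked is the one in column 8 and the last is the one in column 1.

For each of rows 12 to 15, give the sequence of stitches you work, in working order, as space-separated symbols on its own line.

Row 12: chart row 6, WS - tiled (columns 1-8): K K P K K P K K; work from column 8 back to 1 with K<->P swapped.
Row 13: chart row 1, RS - tile across columns 1-8 and work as-is.
Row 14: chart row 2, WS - tiled (columns 1-8): K K K K K K K K; work from column 8 back to 1 with K<->P swapped.
Row 15: chart row 3, RS - tile across columns 1-8 and work as-is.

Result:
P P K P P K P P
P K K P K K P K
P P P P P P P P
P K P P K P P K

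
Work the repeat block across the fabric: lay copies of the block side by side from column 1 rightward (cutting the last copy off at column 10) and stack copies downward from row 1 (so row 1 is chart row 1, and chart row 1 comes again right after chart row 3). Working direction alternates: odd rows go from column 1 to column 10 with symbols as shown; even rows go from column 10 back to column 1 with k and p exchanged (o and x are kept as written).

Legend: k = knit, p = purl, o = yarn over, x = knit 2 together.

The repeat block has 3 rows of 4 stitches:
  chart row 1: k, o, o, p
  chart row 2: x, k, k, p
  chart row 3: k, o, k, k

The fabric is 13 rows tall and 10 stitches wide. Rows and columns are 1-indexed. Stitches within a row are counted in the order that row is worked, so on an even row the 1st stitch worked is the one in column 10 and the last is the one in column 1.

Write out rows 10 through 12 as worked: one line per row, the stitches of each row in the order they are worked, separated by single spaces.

Result:
o p k o o p k o o p
x k k p x k k p x k
o p p p o p p p o p

Derivation:
Row 10: chart row 1, WS - tiled (columns 1-10): k o o p k o o p k o; work from column 10 back to 1 with k<->p swapped.
Row 11: chart row 2, RS - tile across columns 1-10 and work as-is.
Row 12: chart row 3, WS - tiled (columns 1-10): k o k k k o k k k o; work from column 10 back to 1 with k<->p swapped.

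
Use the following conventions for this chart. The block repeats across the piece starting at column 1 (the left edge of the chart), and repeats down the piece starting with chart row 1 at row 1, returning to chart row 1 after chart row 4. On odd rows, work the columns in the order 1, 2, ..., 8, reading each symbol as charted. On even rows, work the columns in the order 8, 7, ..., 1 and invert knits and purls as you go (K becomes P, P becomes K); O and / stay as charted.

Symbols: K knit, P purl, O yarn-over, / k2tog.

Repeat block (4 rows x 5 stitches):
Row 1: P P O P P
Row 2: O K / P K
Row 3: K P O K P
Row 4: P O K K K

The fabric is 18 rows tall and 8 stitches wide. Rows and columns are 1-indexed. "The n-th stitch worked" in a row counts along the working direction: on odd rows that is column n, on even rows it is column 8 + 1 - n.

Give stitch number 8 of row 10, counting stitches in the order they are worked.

Row 10 uses chart row ((10-1) mod 4)+1 = 2. Row 10 is even, so WS.
Chart row 2 tiled across columns 1-8: O K / P K O K /
WS: work from column 8 back to column 1 (reverse the tiled row), swapping K<->P (O and / unchanged).
Row 10 as worked: / P O P K / P O
The 8th stitch worked is O.

Stitch:
O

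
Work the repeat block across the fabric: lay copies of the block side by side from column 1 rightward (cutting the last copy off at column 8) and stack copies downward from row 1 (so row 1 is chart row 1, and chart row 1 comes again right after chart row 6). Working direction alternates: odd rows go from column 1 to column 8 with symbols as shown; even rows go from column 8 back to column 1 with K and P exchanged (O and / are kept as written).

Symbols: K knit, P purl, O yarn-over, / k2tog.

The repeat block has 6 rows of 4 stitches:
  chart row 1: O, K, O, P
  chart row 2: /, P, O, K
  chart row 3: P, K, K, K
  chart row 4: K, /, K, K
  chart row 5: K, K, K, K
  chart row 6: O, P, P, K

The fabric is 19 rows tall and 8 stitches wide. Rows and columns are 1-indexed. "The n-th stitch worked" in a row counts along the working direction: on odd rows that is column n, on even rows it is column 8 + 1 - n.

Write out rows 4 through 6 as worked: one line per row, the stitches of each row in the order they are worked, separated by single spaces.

Row 4: chart row 4, WS - tiled (columns 1-8): K / K K K / K K; work from column 8 back to 1 with K<->P swapped.
Row 5: chart row 5, RS - tile across columns 1-8 and work as-is.
Row 6: chart row 6, WS - tiled (columns 1-8): O P P K O P P K; work from column 8 back to 1 with K<->P swapped.

Rows as worked:
P P / P P P / P
K K K K K K K K
P K K O P K K O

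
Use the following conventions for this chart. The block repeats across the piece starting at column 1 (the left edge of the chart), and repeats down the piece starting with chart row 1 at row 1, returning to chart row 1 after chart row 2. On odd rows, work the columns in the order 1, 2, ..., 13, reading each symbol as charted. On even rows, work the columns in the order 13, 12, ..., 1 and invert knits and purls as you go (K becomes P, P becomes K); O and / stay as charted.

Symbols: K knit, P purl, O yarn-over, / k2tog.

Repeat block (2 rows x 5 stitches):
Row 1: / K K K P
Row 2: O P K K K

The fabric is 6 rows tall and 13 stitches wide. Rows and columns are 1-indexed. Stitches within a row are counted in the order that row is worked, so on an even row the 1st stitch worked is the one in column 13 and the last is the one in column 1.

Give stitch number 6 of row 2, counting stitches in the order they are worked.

== STITCH ==
P

Derivation:
Row 2: (2-1) mod 2 = 1, so use chart row 2. Even row -> WS.
Chart row 2 tiled across columns 1-13: O P K K K O P K K K O P K
Wrong side: read the tiled row from column 13 down to 1 and exchange K with P (leave O, /).
Row 2 as worked: P K O P P P K O P P P K O
Stitch 6 in working order -> P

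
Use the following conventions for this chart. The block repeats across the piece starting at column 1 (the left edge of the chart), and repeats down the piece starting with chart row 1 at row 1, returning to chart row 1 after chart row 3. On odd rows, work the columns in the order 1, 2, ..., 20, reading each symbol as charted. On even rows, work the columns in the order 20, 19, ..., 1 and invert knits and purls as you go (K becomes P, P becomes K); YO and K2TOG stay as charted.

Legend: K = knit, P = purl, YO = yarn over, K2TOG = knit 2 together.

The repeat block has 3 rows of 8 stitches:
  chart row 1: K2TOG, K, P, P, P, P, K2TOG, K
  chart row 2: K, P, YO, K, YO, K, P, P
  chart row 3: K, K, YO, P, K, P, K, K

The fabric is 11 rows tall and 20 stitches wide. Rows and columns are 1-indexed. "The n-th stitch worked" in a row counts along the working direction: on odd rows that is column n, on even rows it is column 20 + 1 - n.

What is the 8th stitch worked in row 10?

For row 10: chart row = ((10-1) mod 3) + 1 = 1; this is a WS (even) row.
Chart row 1 tiled across columns 1-20: K2TOG K P P P P K2TOG K K2TOG K P P P P K2TOG K K2TOG K P P
Wrong side: read the tiled row from column 20 down to 1 and exchange K with P (leave YO, K2TOG).
Row 10 as worked: K K P K2TOG P K2TOG K K K K P K2TOG P K2TOG K K K K P K2TOG
The 8th stitch worked is K.

== STITCH ==
K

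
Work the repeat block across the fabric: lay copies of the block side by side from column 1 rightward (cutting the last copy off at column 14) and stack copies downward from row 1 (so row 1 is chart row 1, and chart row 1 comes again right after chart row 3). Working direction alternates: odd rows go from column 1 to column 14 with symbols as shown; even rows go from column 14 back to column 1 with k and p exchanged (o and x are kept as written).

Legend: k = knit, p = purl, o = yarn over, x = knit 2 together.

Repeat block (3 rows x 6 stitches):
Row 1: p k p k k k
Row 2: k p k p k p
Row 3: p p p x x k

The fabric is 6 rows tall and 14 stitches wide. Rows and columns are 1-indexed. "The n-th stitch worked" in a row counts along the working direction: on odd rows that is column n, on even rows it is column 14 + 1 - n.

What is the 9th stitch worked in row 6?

Row 6: (6-1) mod 3 = 2, so use chart row 3. Even row -> WS.
Chart row 3 tiled across columns 1-14: p p p x x k p p p x x k p p
Wrong side: read the tiled row from column 14 down to 1 and exchange k with p (leave o, x).
Row 6 as worked: k k p x x k k k p x x k k k
Stitch 9 in working order -> p

Result:
p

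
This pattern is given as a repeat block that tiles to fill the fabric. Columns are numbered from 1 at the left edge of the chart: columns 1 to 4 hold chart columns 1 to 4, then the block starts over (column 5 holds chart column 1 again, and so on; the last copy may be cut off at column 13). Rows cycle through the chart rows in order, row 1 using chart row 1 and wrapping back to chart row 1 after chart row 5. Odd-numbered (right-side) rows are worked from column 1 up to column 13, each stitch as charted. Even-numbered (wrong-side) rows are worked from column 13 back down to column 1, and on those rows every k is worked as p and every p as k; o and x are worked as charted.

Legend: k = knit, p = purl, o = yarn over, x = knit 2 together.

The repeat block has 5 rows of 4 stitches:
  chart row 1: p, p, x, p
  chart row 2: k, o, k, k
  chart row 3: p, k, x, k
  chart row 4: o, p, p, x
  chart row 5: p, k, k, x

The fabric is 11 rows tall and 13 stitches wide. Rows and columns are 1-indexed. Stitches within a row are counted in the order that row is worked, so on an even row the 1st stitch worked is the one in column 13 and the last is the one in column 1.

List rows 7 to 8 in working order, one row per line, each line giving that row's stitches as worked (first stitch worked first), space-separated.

Row 7: chart row 2, RS - tile across columns 1-13 and work as-is.
Row 8: chart row 3, WS - tiled (columns 1-13): p k x k p k x k p k x k p; work from column 13 back to 1 with k<->p swapped.

== ROWS AS WORKED ==
k o k k k o k k k o k k k
k p x p k p x p k p x p k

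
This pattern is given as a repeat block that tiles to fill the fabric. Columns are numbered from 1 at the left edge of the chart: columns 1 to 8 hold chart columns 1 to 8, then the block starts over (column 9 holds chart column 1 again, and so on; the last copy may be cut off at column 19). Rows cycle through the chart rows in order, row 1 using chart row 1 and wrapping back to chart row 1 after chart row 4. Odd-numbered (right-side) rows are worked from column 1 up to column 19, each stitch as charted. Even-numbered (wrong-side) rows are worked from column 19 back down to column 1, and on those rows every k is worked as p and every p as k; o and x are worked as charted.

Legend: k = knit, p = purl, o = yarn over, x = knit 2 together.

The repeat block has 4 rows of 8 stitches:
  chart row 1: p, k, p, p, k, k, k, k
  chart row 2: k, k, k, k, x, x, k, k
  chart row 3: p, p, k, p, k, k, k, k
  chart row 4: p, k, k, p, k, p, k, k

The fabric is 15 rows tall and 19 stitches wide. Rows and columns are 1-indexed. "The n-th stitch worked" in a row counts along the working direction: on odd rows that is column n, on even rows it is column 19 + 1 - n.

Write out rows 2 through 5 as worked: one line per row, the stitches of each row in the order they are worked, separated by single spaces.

== ROWS AS WORKED ==
p p p p p x x p p p p p p x x p p p p
p p k p k k k k p p k p k k k k p p k
p p k p p k p k p p k p p k p k p p k
p k p p k k k k p k p p k k k k p k p

Derivation:
Row 2: chart row 2, WS - tiled (columns 1-19): k k k k x x k k k k k k x x k k k k k; work from column 19 back to 1 with k<->p swapped.
Row 3: chart row 3, RS - tile across columns 1-19 and work as-is.
Row 4: chart row 4, WS - tiled (columns 1-19): p k k p k p k k p k k p k p k k p k k; work from column 19 back to 1 with k<->p swapped.
Row 5: chart row 1, RS - tile across columns 1-19 and work as-is.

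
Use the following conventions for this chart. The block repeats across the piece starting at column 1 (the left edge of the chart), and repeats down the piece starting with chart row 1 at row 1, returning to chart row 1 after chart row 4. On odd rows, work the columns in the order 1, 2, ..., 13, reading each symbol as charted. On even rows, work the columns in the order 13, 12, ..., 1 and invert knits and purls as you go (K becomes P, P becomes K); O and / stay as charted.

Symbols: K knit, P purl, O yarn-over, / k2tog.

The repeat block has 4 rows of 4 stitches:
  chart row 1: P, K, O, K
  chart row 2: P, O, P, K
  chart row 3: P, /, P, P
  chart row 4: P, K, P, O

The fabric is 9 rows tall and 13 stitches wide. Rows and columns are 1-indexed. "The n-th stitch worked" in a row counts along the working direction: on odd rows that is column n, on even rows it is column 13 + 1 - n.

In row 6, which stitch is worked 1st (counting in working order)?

Row 6: (6-1) mod 4 = 1, so use chart row 2. Even row -> WS.
Chart row 2 tiled across columns 1-13: P O P K P O P K P O P K P
Wrong side: read the tiled row from column 13 down to 1 and exchange K with P (leave O, /).
Row 6 as worked: K P K O K P K O K P K O K
Stitch 1 in working order -> K

== STITCH ==
K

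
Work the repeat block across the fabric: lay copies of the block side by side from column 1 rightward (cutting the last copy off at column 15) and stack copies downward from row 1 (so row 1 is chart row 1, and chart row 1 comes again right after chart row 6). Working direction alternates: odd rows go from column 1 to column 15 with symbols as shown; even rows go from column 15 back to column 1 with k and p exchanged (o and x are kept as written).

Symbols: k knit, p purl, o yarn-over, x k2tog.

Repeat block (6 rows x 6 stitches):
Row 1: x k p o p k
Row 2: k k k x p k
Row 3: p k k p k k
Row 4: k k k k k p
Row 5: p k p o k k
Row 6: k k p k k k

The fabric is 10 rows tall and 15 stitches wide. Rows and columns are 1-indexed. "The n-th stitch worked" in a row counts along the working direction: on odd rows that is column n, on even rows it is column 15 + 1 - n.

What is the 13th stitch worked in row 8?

Stitch:
p

Derivation:
Row 8: (8-1) mod 6 = 1, so use chart row 2. Even row -> WS.
Chart row 2 tiled across columns 1-15: k k k x p k k k k x p k k k k
WS: work from column 15 back to column 1 (reverse the tiled row), swapping k<->p (o and x unchanged).
Row 8 as worked: p p p p k x p p p p k x p p p
Counting 13 along the worked row gives p.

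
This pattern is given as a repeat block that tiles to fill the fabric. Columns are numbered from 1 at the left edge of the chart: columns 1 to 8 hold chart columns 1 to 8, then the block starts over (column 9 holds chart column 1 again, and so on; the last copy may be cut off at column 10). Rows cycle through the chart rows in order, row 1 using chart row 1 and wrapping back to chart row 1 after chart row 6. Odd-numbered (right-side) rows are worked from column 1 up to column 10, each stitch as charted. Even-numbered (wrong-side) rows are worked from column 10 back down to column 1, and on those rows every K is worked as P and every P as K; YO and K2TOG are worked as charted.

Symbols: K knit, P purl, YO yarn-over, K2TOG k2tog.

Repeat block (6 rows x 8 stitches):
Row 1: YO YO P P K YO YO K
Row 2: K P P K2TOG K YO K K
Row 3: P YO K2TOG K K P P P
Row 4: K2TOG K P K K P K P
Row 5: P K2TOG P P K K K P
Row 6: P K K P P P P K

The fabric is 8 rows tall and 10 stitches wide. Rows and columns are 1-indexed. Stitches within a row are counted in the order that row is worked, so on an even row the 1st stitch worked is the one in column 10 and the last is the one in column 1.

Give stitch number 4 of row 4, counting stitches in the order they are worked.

For row 4: chart row = ((4-1) mod 6) + 1 = 4; this is a WS (even) row.
Chart row 4 tiled across columns 1-10: K2TOG K P K K P K P K2TOG K
WS: work from column 10 back to column 1 (reverse the tiled row), swapping K<->P (YO and K2TOG unchanged).
Row 4 as worked: P K2TOG K P K P P K P K2TOG
Stitch 4 in working order -> P

Stitch:
P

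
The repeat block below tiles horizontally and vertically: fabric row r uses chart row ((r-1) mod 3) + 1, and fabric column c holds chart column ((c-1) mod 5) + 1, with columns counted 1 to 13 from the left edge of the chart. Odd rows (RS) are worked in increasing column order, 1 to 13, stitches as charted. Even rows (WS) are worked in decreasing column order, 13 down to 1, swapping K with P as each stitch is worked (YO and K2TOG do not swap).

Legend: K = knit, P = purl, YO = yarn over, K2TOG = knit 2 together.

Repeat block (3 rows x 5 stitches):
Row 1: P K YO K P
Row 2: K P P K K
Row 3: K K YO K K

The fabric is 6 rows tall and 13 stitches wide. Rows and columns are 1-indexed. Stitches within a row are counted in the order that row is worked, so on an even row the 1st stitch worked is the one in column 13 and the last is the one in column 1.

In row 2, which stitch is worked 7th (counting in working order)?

Row 2: (2-1) mod 3 = 1, so use chart row 2. Even row -> WS.
Chart row 2 tiled across columns 1-13: K P P K K K P P K K K P P
WS row: flip the tiled sequence (start at column 13) and apply K<->P; YO and K2TOG stay.
Row 2 as worked: K K P P P K K P P P K K P
Counting 7 along the worked row gives K.

Result:
K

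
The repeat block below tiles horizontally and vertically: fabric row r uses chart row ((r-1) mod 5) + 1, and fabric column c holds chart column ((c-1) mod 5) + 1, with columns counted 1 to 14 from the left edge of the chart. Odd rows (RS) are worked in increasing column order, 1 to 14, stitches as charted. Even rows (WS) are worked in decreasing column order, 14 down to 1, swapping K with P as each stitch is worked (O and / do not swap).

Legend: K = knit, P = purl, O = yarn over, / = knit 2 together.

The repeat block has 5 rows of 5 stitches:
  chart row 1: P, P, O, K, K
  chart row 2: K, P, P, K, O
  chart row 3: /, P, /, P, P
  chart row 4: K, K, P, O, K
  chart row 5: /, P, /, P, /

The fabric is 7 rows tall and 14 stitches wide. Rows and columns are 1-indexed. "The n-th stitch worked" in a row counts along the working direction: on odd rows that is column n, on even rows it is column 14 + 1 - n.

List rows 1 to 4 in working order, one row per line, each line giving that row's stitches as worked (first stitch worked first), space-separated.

Result:
P P O K K P P O K K P P O K
P K K P O P K K P O P K K P
/ P / P P / P / P P / P / P
O K P P P O K P P P O K P P

Derivation:
Row 1: chart row 1, RS - tile across columns 1-14 and work as-is.
Row 2: chart row 2, WS - tiled (columns 1-14): K P P K O K P P K O K P P K; work from column 14 back to 1 with K<->P swapped.
Row 3: chart row 3, RS - tile across columns 1-14 and work as-is.
Row 4: chart row 4, WS - tiled (columns 1-14): K K P O K K K P O K K K P O; work from column 14 back to 1 with K<->P swapped.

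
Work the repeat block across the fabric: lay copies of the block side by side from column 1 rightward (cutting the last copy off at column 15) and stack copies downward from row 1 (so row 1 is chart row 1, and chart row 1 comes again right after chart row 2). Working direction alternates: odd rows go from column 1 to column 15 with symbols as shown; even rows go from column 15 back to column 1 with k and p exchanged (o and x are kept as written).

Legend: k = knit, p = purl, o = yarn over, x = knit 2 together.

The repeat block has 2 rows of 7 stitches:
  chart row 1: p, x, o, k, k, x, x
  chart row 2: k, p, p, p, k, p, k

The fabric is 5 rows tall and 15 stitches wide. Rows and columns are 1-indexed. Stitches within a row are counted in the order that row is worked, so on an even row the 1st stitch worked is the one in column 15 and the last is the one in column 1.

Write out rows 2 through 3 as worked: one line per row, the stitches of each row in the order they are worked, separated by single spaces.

Result:
p p k p k k k p p k p k k k p
p x o k k x x p x o k k x x p

Derivation:
Row 2: chart row 2, WS - tiled (columns 1-15): k p p p k p k k p p p k p k k; work from column 15 back to 1 with k<->p swapped.
Row 3: chart row 1, RS - tile across columns 1-15 and work as-is.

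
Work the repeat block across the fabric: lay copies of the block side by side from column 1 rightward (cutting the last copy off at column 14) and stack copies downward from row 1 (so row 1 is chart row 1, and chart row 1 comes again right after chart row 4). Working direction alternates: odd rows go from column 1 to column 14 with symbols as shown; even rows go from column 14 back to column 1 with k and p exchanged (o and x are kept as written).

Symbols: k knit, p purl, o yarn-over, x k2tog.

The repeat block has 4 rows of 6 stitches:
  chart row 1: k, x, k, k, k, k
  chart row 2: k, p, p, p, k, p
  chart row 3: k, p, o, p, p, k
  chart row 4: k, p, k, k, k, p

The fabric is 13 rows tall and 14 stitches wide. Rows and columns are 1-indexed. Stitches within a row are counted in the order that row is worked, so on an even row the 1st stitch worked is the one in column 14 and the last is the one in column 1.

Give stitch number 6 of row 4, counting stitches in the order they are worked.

Row 4: (4-1) mod 4 = 3, so use chart row 4. Even row -> WS.
Chart row 4 tiled across columns 1-14: k p k k k p k p k k k p k p
WS row: flip the tiled sequence (start at column 14) and apply k<->p; o and x stay.
Row 4 as worked: k p k p p p k p k p p p k p
Stitch 6 in working order -> p

Stitch:
p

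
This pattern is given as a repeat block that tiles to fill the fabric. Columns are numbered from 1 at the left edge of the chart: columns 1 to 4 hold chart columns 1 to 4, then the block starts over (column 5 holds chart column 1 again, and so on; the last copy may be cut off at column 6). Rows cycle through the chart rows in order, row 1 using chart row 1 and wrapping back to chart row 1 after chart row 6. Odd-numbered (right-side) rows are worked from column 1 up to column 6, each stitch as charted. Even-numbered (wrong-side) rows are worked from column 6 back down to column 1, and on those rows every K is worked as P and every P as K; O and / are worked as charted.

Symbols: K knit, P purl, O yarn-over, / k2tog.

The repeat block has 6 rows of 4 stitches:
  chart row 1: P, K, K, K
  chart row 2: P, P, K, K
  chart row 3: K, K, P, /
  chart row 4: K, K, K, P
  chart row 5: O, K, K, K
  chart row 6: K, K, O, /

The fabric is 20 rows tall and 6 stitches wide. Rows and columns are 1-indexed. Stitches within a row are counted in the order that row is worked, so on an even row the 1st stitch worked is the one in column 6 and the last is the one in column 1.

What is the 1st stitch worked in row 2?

For row 2: chart row = ((2-1) mod 6) + 1 = 2; this is a WS (even) row.
Chart row 2 tiled across columns 1-6: P P K K P P
WS: work from column 6 back to column 1 (reverse the tiled row), swapping K<->P (O and / unchanged).
Row 2 as worked: K K P P K K
Stitch 1 in working order -> K

Stitch:
K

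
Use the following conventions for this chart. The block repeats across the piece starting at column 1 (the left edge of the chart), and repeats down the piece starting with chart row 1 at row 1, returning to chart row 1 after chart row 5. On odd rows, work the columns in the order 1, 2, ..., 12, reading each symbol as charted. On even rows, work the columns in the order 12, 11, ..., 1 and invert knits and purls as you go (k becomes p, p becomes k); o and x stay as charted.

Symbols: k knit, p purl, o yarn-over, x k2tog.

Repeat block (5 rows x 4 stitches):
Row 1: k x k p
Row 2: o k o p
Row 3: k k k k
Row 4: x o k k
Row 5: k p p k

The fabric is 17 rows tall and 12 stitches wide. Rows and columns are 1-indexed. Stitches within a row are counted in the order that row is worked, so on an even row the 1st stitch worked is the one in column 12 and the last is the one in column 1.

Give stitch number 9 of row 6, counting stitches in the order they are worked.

Row 6: (6-1) mod 5 = 0, so use chart row 1. Even row -> WS.
Chart row 1 tiled across columns 1-12: k x k p k x k p k x k p
Wrong side: read the tiled row from column 12 down to 1 and exchange k with p (leave o, x).
Row 6 as worked: k p x p k p x p k p x p
The 9th stitch worked is k.

== STITCH ==
k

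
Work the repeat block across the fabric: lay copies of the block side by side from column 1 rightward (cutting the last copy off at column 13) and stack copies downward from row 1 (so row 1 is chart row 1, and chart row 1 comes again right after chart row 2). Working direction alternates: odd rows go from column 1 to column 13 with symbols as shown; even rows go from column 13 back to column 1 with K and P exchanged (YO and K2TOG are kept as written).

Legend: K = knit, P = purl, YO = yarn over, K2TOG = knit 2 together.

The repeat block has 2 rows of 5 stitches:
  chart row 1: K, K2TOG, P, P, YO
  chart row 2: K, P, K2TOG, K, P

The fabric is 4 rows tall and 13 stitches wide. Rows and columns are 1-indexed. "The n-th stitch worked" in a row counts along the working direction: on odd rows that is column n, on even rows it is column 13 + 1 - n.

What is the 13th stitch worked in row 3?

Result:
P

Derivation:
Row 3 uses chart row ((3-1) mod 2)+1 = 1. Row 3 is odd, so RS.
Chart row 1 tiled across columns 1-13: K K2TOG P P YO K K2TOG P P YO K K2TOG P
RS row: no reversal, no swap; stitch n worked = column n.
The 13th stitch worked is P.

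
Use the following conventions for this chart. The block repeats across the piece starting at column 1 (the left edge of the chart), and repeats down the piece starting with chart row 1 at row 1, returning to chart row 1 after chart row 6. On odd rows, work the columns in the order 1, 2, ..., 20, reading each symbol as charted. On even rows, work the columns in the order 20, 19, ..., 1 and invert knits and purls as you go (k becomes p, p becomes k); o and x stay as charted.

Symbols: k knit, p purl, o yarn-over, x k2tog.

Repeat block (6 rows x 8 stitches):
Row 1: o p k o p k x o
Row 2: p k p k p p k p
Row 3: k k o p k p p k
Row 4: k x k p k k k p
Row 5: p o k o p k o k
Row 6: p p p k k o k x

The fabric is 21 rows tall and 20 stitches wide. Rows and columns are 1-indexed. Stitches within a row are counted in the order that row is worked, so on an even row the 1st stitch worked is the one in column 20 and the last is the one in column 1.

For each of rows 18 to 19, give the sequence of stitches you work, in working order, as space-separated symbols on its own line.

Result:
p k k k x p o p p k k k x p o p p k k k
o p k o p k x o o p k o p k x o o p k o

Derivation:
Row 18: chart row 6, WS - tiled (columns 1-20): p p p k k o k x p p p k k o k x p p p k; work from column 20 back to 1 with k<->p swapped.
Row 19: chart row 1, RS - tile across columns 1-20 and work as-is.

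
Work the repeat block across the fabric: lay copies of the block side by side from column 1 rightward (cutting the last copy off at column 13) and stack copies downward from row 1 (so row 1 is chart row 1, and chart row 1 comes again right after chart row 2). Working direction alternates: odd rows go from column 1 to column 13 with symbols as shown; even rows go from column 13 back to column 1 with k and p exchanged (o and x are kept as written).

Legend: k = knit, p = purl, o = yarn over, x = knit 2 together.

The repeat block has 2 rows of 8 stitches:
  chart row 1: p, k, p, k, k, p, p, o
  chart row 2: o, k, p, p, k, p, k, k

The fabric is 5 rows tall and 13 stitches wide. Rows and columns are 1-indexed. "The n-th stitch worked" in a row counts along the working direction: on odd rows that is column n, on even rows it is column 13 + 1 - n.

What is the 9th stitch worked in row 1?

Stitch:
p

Derivation:
Row 1 uses chart row ((1-1) mod 2)+1 = 1. Row 1 is odd, so RS.
Chart row 1 tiled across columns 1-13: p k p k k p p o p k p k k
RS row: no reversal, no swap; stitch n worked = column n.
Stitch 9 in working order -> p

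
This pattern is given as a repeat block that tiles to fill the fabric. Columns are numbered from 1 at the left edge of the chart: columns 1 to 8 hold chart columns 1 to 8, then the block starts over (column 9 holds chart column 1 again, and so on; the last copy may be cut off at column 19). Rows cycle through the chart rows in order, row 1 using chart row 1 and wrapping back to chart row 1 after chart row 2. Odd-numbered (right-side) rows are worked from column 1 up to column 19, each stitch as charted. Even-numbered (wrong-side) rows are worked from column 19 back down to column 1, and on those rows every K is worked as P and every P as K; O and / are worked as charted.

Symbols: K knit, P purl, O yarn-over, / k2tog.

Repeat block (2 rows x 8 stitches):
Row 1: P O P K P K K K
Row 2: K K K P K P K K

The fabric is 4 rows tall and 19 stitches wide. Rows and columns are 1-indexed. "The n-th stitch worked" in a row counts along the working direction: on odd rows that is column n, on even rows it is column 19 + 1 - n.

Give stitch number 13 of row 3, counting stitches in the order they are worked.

For row 3: chart row = ((3-1) mod 2) + 1 = 1; this is a RS (odd) row.
Chart row 1 tiled across columns 1-19: P O P K P K K K P O P K P K K K P O P
RS row: no reversal, no swap; stitch n worked = column n.
Counting 13 along the worked row gives P.

== STITCH ==
P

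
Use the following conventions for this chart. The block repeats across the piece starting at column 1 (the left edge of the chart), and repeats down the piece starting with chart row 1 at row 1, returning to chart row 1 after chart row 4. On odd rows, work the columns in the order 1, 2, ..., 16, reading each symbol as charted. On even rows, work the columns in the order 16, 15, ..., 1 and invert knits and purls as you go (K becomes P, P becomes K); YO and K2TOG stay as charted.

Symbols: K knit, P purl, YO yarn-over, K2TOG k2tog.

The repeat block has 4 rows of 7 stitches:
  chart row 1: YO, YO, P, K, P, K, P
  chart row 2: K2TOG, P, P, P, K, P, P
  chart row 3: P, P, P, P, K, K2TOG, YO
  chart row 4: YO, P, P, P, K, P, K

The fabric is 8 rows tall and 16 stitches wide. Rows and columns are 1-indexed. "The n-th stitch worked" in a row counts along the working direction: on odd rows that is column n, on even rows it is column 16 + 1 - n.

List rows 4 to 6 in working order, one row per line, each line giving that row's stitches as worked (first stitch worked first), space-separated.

Result:
K YO P K P K K K YO P K P K K K YO
YO YO P K P K P YO YO P K P K P YO YO
K K2TOG K K P K K K K2TOG K K P K K K K2TOG

Derivation:
Row 4: chart row 4, WS - tiled (columns 1-16): YO P P P K P K YO P P P K P K YO P; work from column 16 back to 1 with K<->P swapped.
Row 5: chart row 1, RS - tile across columns 1-16 and work as-is.
Row 6: chart row 2, WS - tiled (columns 1-16): K2TOG P P P K P P K2TOG P P P K P P K2TOG P; work from column 16 back to 1 with K<->P swapped.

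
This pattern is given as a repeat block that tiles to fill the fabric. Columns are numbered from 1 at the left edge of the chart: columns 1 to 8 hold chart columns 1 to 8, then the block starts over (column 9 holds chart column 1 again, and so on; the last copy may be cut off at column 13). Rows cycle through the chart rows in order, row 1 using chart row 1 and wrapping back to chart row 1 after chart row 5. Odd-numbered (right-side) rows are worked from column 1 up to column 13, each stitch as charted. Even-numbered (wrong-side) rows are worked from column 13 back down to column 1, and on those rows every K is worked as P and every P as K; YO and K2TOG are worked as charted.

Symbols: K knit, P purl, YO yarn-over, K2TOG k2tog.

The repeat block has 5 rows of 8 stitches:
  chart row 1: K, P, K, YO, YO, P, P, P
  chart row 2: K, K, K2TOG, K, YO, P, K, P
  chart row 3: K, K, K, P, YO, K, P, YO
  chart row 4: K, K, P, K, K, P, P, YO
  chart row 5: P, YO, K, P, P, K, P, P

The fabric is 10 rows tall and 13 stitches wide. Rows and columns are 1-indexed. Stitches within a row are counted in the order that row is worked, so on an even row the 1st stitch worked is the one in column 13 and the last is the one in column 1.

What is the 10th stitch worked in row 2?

Row 2: (2-1) mod 5 = 1, so use chart row 2. Even row -> WS.
Chart row 2 tiled across columns 1-13: K K K2TOG K YO P K P K K K2TOG K YO
WS row: flip the tiled sequence (start at column 13) and apply K<->P; YO and K2TOG stay.
Row 2 as worked: YO P K2TOG P P K P K YO P K2TOG P P
Stitch 10 in working order -> P

== STITCH ==
P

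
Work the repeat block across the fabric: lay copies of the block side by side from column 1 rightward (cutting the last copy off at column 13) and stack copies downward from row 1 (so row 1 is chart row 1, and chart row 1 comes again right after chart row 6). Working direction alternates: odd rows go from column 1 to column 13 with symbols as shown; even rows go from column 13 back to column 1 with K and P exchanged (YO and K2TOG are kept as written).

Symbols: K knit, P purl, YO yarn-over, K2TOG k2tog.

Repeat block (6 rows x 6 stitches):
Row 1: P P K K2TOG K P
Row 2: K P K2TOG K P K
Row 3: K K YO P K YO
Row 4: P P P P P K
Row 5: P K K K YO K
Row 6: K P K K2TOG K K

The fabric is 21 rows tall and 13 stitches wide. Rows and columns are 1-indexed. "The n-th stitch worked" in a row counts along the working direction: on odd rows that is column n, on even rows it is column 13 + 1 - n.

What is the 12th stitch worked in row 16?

Result:
K

Derivation:
Row 16: (16-1) mod 6 = 3, so use chart row 4. Even row -> WS.
Chart row 4 tiled across columns 1-13: P P P P P K P P P P P K P
Wrong side: read the tiled row from column 13 down to 1 and exchange K with P (leave YO, K2TOG).
Row 16 as worked: K P K K K K K P K K K K K
Counting 12 along the worked row gives K.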